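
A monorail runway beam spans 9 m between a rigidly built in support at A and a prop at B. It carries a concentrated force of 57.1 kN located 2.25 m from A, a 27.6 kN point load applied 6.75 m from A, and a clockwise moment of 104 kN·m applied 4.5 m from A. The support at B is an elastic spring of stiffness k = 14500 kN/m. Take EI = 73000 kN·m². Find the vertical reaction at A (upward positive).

Choose R_B as the redundant. The primary structure is the cantilever fixed at A.
Deflection at B on the released cantilever, summing each load's contribution:
  point load 57.1 at a = 2.25: Pa²(3L − a)/(6EI) = 1192/EI
  point load 27.6 at a = 6.75: Pa²(3L − a)/(6EI) = 4244/EI
  clockwise couple 104 at a = 4.5: M₀a(2L − a)/(2EI) = 3159/EI
  δ_0 = 8596/EI
Tip deflection under a unit load at B: L³/(3EI) = 243/EI.
With EI = 73000 kN·m²: δ_0 = 0.11775 m and δ_{BB} = 0.003329 m/kN.
Compatibility — the spring shortens by R_B/k under the reaction it provides: δ_0 − R_B·δ_{BB} = R_B/k. With 1/k = 0.000069 m/kN, R_B = δ_0 / (δ_{BB} + 1/k) = 0.11775 / (0.003329 + 0.000069) = 34.65 kN.
Vertical equilibrium: R_A = ΣP − R_B = 84.7 − 34.65 = 50.05 kN.

R_A = 50.05 kN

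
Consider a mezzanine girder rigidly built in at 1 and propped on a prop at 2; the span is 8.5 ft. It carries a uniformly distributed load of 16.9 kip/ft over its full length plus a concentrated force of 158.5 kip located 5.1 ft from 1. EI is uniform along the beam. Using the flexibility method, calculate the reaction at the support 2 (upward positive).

Release the roller at 2. Primary structure: cantilever fixed at 1.
Deflection at 2 on the released cantilever, summing each load's contribution:
  UDL 16.9: wL⁴/(8EI) = 11027/EI
  point load 158.5 at a = 5.1: Pa²(3L − a)/(6EI) = 14017/EI
  δ_0 = 25044/EI
Tip deflection under a unit load at 2: L³/(3EI) = 204.7/EI.
The prop prevents deflection at 2: R_2 = δ_0/δ_{22} = 25044/204.7 = 122.3 kip.

R_2 = 122.3 kip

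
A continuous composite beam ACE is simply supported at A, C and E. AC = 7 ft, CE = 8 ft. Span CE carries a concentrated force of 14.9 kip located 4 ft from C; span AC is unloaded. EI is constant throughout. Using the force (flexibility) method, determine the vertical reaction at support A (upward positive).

Take M_C as the redundant. Released structure: two simple spans AC and CE with a hinge at C.
Rotations at C on the released spans (each span's end-slope, ×1/EI):
  span CE: point load 14.9 at a = 4: Pab(L + b)/(6LEI) = 59.6/EI
  relative rotation θ_0 = (0 + 59.6)/EI = 59.6/EI
A unit hogging moment at C produces rotation L₁/(3EI) + L₂/(3EI) = 5/EI.
Compatibility: M_C·(L₁+L₂)/(3EI) = θ_0, giving M_C = 11.92 kip·ft (hogging).
Span AC, ΣM about A with M_C applied at C: R_C^{AC}·7 = 0 + 11.92, so R_C^{AC} = 1.703 kip and R_A = 0 − 1.703 = -1.703 kip.

R_A = -1.703 kip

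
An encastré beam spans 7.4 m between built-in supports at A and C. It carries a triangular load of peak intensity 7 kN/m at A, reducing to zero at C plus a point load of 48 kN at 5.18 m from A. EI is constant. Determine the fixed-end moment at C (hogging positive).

Take the two fixed-end moments M_A, M_C as redundants; the released structure is the simple span AC.
Simple-span end rotations at A and C under the given loads:
  at A: triangular load, peak 7: w₀L³/(45EI) = 63.03/EI
  at C: triangular load, peak 7: 7w₀L³/(360EI) = 55.16/EI
  at A: point load 48 at a = 5.18: Pab(L + b)/(6LEI) = 119.6/EI
  at C: point load 48 at a = 5.18: Pab(L + a)/(6LEI) = 156.4/EI
  θ_A0 = 182.6/EI,  θ_C0 = 211.6/EI
Flexibility coefficients: a unit moment at one end gives L/(3EI) there and L/(6EI) at the far end, so f₁₁ = f₂₂ = 2.467/EI and f₁₂ = f₂₁ = 1.233/EI.
Compatibility — zero rotation at each built-in end:
  2.467 M_A + 1.233 M_C = 182.6
  1.233 M_A + 2.467 M_C = 211.6
Solving the pair gives M_A = 41.54 kN·m and M_C = 64.99 kN·m (hogging).

M_C = 64.99 kN·m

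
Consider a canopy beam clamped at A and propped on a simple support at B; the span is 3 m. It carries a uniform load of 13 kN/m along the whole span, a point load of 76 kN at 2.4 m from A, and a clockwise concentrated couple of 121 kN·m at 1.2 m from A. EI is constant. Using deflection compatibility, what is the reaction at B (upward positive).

R_B = 106.8 kN

Take the reaction at B as the redundant and release it; the primary structure is a cantilever fixed at A.
Free-end deflection of the primary structure under the applied loading (downward +):
  UDL 13: wL⁴/(8EI) = 131.6/EI
  point load 76 at a = 2.4: Pa²(3L − a)/(6EI) = 481.5/EI
  clockwise couple 121 at a = 1.2: M₀a(2L − a)/(2EI) = 348.5/EI
  δ_0 = 961.6/EI
Flexibility coefficient — unit upward force at B: δ_{BB} = L³/(3EI) = 9/EI.
Compatibility at B: δ_0 − R_B·δ_{BB} = 0, so R_B = 961.6/9 = 106.8 kN.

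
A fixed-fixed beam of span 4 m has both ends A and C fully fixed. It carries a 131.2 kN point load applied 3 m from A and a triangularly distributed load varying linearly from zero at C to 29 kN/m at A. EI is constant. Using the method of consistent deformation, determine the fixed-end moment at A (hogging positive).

M_A = 47.8 kN·m

Release both end moments; the primary structure is a simply-supported span AC with redundants M_A and M_C.
Simple-span end rotations at A and C under the given loads:
  at A: point load 131.2 at a = 3: Pab(L + b)/(6LEI) = 82/EI
  at C: point load 131.2 at a = 3: Pab(L + a)/(6LEI) = 114.8/EI
  at A: triangular load, peak 29: w₀L³/(45EI) = 41.24/EI
  at C: triangular load, peak 29: 7w₀L³/(360EI) = 36.09/EI
  θ_A0 = 123.2/EI,  θ_C0 = 150.9/EI
Flexibility coefficients: a unit moment at one end gives L/(3EI) there and L/(6EI) at the far end, so f₁₁ = f₂₂ = 1.333/EI and f₁₂ = f₂₁ = 0.6667/EI.
Compatibility — zero rotation at each built-in end:
  1.333 M_A + 0.6667 M_C = 123.2
  0.6667 M_A + 1.333 M_C = 150.9
Solving the pair gives M_A = 47.8 kN·m and M_C = 89.27 kN·m (hogging).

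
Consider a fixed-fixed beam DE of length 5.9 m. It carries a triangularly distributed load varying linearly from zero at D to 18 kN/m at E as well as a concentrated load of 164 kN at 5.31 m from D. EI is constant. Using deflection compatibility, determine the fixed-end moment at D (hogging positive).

M_D = 29.59 kN·m

Take the two fixed-end moments M_D, M_E as redundants; the released structure is the simple span DE.
Simple-span end rotations at D and E under the given loads:
  at D: triangular load, peak 18: 7w₀L³/(360EI) = 71.88/EI
  at E: triangular load, peak 18: w₀L³/(45EI) = 82.15/EI
  at D: point load 164 at a = 5.31: Pab(L + b)/(6LEI) = 94.2/EI
  at E: point load 164 at a = 5.31: Pab(L + a)/(6LEI) = 162.7/EI
  θ_D0 = 166.1/EI,  θ_E0 = 244.9/EI
Flexibility coefficients: a unit moment at one end gives L/(3EI) there and L/(6EI) at the far end, so f₁₁ = f₂₂ = 1.967/EI and f₁₂ = f₂₁ = 0.9833/EI.
Compatibility — zero rotation at each built-in end:
  1.967 M_D + 0.9833 M_E = 166.1
  0.9833 M_D + 1.967 M_E = 244.9
Solving the pair gives M_D = 29.59 kN·m and M_E = 109.7 kN·m (hogging).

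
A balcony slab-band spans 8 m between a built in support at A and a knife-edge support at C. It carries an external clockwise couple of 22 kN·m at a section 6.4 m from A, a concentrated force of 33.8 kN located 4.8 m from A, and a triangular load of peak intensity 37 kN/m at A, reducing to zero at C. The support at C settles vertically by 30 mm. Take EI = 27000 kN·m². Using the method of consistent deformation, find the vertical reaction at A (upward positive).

R_A = 138.4 kN

Release the roller at C. Primary structure: cantilever fixed at A.
Primary-structure tip deflection at C by superposition:
  clockwise couple 22 at a = 6.4: M₀a(2L − a)/(2EI) = 675.8/EI
  point load 33.8 at a = 4.8: Pa²(3L − a)/(6EI) = 2492/EI
  triangular load, peak 37 at the fixed end: w₀L⁴/(30EI) = 5052/EI
  δ_0 = 8220/EI
Tip deflection under a unit load at C: L³/(3EI) = 170.7/EI.
With EI = 27000 kN·m²: δ_0 = 0.30443 m and δ_{CC} = 0.006321 m/kN.
Compatibility — the beam at C must follow the support down by 0.03 m: δ_0 − R_C·δ_{CC} = 0.03, so R_C = (0.30443 − 0.03)/0.006321 = 43.42 kN.
Vertical equilibrium: R_A = ΣP − R_C = 181.8 − 43.42 = 138.4 kN.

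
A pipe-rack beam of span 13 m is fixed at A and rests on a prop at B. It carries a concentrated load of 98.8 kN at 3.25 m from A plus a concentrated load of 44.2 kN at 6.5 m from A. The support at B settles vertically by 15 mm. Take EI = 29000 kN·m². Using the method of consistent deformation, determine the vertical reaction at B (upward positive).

Release the roller at B. Primary structure: cantilever fixed at A.
Downward deflection at the released point B due to the loads:
  point load 98.8 at a = 3.25: Pa²(3L − a)/(6EI) = 6218/EI
  point load 44.2 at a = 6.5: Pa²(3L − a)/(6EI) = 10115/EI
  δ_0 = 16333/EI
Tip deflection under a unit load at B: L³/(3EI) = 732.3/EI.
With EI = 29000 kN·m²: δ_0 = 0.56322 m and δ_{BB} = 0.025253 m/kN.
Compatibility — the beam at B must follow the support down by 0.015 m: δ_0 − R_B·δ_{BB} = 0.015, so R_B = (0.56322 − 0.015)/0.025253 = 21.71 kN.

R_B = 21.71 kN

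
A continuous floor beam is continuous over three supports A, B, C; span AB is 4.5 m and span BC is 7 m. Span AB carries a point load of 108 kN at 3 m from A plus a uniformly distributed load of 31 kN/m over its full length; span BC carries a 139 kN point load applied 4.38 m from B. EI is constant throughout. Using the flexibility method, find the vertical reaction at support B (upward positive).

R_B = 252.6 kN

Take M_B as the redundant. Released structure: two simple spans AB and BC with a hinge at B.
End slopes at the hinge B, treating each span as simply supported:
  span AB: point load 108 at a = 3: Pab(L + a)/(6LEI) = 135/EI
  span AB: UDL 31: wL³/(24EI) = 117.7/EI
  span BC: point load 139 at a = 4.38: Pab(L + b)/(6LEI) = 365.4/EI
  relative rotation θ_0 = (252.7 + 365.4)/EI = 618.1/EI
A unit hogging moment at B produces rotation L₁/(3EI) + L₂/(3EI) = 3.833/EI.
Compatibility: M_B·(L₁+L₂)/(3EI) = θ_0, giving M_B = 161.2 kN·m (hogging).
Span AB, ΣM about A with M_B applied at B: R_B^{AB}·4.5 = 637.9 + 161.2, so R_B^{AB} = 177.6 kN and R_A = 247.5 − 177.6 = 69.92 kN.
Span BC, ΣM about C: R_B^{BC}·7 = 364.2 + 161.2, so R_B^{BC} = 75.06 kN and R_C = 139 − 75.06 = 63.94 kN.
R_B = 177.6 + 75.06 = 252.6 kN.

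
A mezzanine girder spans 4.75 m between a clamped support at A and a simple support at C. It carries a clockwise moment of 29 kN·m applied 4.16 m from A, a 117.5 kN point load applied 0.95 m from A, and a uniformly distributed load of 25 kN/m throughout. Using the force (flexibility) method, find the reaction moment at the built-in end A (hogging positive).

M_A = 137 kN·m

Choose R_C as the redundant. The primary structure is the cantilever fixed at A.
Deflection at C on the released cantilever, summing each load's contribution:
  clockwise couple 29 at a = 4.16: M₀a(2L − a)/(2EI) = 322.1/EI
  point load 117.5 at a = 0.95: Pa²(3L − a)/(6EI) = 235.1/EI
  UDL 25: wL⁴/(8EI) = 1591/EI
  δ_0 = 2148/EI
Tip deflection under a unit load at C: L³/(3EI) = 35.72/EI.
The prop prevents deflection at C: R_C = δ_0/δ_{CC} = 2148/35.72 = 60.13 kN.
Moment equilibrium about A: M_A = Σ(load moments about A) − R_C·L = 422.7 − 60.13×4.75 = 137 kN·m.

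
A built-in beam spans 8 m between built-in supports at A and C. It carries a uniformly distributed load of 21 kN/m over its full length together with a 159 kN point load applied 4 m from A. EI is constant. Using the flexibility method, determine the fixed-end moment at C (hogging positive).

M_C = 271 kN·m

Release both end moments; the primary structure is a simply-supported span AC with redundants M_A and M_C.
End rotations of the released simple span under the applied load (×1/EI):
  at A: UDL 21: wL³/(24EI) = 448/EI
  at C: UDL 21: wL³/(24EI) = 448/EI
  at A: point load 159 at a = 4: Pab(L + b)/(6LEI) = 636/EI
  at C: point load 159 at a = 4: Pab(L + a)/(6LEI) = 636/EI
  θ_A0 = 1084/EI,  θ_C0 = 1084/EI
Flexibility coefficients: a unit moment at one end gives L/(3EI) there and L/(6EI) at the far end, so f₁₁ = f₂₂ = 2.667/EI and f₁₂ = f₂₁ = 1.333/EI.
Compatibility — zero rotation at each built-in end:
  2.667 M_A + 1.333 M_C = 1084
  1.333 M_A + 2.667 M_C = 1084
Solving the pair gives M_A = 271 kN·m and M_C = 271 kN·m (hogging).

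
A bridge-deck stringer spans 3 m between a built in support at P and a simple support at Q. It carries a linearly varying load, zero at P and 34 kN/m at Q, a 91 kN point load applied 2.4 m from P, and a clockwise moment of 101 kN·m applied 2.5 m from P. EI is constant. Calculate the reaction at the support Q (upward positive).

Take the reaction at Q as the redundant and release it; the primary structure is a cantilever fixed at P.
Deflection at Q on the released cantilever, summing each load's contribution:
  triangular load, peak 34 at the free end: 11w₀L⁴/(120EI) = 252.4/EI
  point load 91 at a = 2.4: Pa²(3L − a)/(6EI) = 576.6/EI
  clockwise couple 101 at a = 2.5: M₀a(2L − a)/(2EI) = 441.9/EI
  δ_0 = 1271/EI
Flexibility coefficient — unit upward force at Q: δ_{QQ} = L³/(3EI) = 9/EI.
The prop prevents deflection at Q: R_Q = δ_0/δ_{QQ} = 1271/9 = 141.2 kN.

R_Q = 141.2 kN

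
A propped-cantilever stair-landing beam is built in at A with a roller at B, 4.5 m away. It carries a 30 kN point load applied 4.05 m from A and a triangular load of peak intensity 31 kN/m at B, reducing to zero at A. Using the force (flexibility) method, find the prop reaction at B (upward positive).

R_B = 63.88 kN

Choose R_B as the redundant. The primary structure is the cantilever fixed at A.
Deflection at B on the released cantilever, summing each load's contribution:
  point load 30 at a = 4.05: Pa²(3L − a)/(6EI) = 775/EI
  triangular load, peak 31 at the free end: 11w₀L⁴/(120EI) = 1165/EI
  δ_0 = 1940/EI
Tip deflection under a unit load at B: L³/(3EI) = 30.38/EI.
Compatibility at B: δ_0 − R_B·δ_{BB} = 0, so R_B = 1940/30.38 = 63.88 kN.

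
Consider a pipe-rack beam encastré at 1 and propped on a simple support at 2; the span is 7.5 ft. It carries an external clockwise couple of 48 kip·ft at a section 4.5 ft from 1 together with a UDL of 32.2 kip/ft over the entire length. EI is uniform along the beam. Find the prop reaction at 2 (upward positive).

Take the reaction at 2 as the redundant and release it; the primary structure is a cantilever fixed at 1.
Free-end deflection of the primary structure under the applied loading (downward +):
  clockwise couple 48 at a = 4.5: M₀a(2L − a)/(2EI) = 1134/EI
  UDL 32.2: wL⁴/(8EI) = 12735/EI
  δ_0 = 13869/EI
Tip deflection under a unit load at 2: L³/(3EI) = 140.6/EI.
The prop prevents deflection at 2: R_2 = δ_0/δ_{22} = 13869/140.6 = 98.63 kip.

R_2 = 98.63 kip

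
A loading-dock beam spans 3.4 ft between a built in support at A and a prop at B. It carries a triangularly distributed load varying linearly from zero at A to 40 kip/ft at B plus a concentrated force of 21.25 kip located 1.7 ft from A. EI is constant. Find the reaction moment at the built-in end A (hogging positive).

Release the roller at B. Primary structure: cantilever fixed at A.
Free-end deflection of the primary structure under the applied loading (downward +):
  triangular load, peak 40 at the free end: 11w₀L⁴/(120EI) = 490/EI
  point load 21.25 at a = 1.7: Pa²(3L − a)/(6EI) = 87/EI
  δ_0 = 577/EI
Tip deflection under a unit load at B: L³/(3EI) = 13.1/EI.
The prop prevents deflection at B: R_B = δ_0/δ_{BB} = 577/13.1 = 44.04 kip.
Moment equilibrium about A: M_A = Σ(load moments about A) − R_B·L = 190.3 − 44.04×3.4 = 40.52 kip·ft.

M_A = 40.52 kip·ft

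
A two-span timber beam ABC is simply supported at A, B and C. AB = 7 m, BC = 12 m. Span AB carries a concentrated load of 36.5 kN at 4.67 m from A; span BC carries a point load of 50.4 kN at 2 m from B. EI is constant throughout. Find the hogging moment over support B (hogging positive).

Take M_B as the redundant. Released structure: two simple spans AB and BC with a hinge at B.
Rotations at B on the released spans (each span's end-slope, ×1/EI):
  span AB: point load 36.5 at a = 4.67: Pab(L + a)/(6LEI) = 110.4/EI
  span BC: point load 50.4 at a = 2: Pab(L + b)/(6LEI) = 308/EI
  relative rotation θ_0 = (110.4 + 308)/EI = 418.4/EI
A unit hogging moment at B produces rotation L₁/(3EI) + L₂/(3EI) = 6.333/EI.
Compatibility: M_B·(L₁+L₂)/(3EI) = θ_0, giving M_B = 66.06 kN·m (hogging).

M_B = 66.06 kN·m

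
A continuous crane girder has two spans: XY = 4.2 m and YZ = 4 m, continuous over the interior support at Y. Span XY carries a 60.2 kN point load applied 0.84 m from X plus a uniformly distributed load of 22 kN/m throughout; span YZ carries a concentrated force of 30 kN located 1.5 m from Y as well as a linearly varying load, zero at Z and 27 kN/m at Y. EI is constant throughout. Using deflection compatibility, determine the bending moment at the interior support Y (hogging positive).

M_Y = 62.47 kN·m

Take M_Y as the redundant. Released structure: two simple spans XY and YZ with a hinge at Y.
Discontinuity in slope at Y on the released structure — sum the simple-span end rotations:
  span XY: point load 60.2 at a = 0.84: Pab(L + a)/(6LEI) = 33.98/EI
  span XY: UDL 22: wL³/(24EI) = 67.91/EI
  span YZ: point load 30 at a = 1.5: Pab(L + b)/(6LEI) = 30.47/EI
  span YZ: triangular load, peak 27: w₀L³/(45EI) = 38.4/EI
  relative rotation θ_0 = (101.9 + 68.87)/EI = 170.8/EI
A unit hogging moment at Y produces rotation L₁/(3EI) + L₂/(3EI) = 2.733/EI.
Slope continuity at Y: θ_0 = M_Y·2.733/EI, so M_Y = 170.8/2.733 = 62.47 kN·m (hogging).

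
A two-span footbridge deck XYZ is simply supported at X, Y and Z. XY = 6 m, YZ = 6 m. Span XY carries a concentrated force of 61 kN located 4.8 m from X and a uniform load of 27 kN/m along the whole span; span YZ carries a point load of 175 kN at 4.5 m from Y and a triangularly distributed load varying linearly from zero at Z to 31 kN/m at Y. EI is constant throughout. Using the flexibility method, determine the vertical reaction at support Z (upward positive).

Insert a hinge at Y; M_Y is the redundant, and each span becomes simply supported.
Discontinuity in slope at Y on the released structure — sum the simple-span end rotations:
  span XY: point load 61 at a = 4.8: Pab(L + a)/(6LEI) = 105.4/EI
  span XY: UDL 27: wL³/(24EI) = 243/EI
  span YZ: point load 175 at a = 4.5: Pab(L + b)/(6LEI) = 246.1/EI
  span YZ: triangular load, peak 31: w₀L³/(45EI) = 148.8/EI
  relative rotation θ_0 = (348.4 + 394.9)/EI = 743.3/EI
A unit hogging moment at Y produces rotation L₁/(3EI) + L₂/(3EI) = 4/EI.
Compatibility: M_Y·(L₁+L₂)/(3EI) = θ_0, giving M_Y = 185.8 kN·m (hogging).
Span YZ, ΣM about Z: R_Y^{YZ}·6 = 634.5 + 185.8, so R_Y^{YZ} = 136.7 kN and R_Z = 268 − 136.7 = 131.3 kN.

R_Z = 131.3 kN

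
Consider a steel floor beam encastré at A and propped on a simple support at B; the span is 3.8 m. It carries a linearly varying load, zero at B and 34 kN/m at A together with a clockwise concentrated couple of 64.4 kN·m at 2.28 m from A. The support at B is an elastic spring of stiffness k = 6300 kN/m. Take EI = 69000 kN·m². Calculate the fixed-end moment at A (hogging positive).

M_A = 64.77 kN·m

Take the reaction at B as the redundant and release it; the primary structure is a cantilever fixed at A.
Primary-structure tip deflection at B by superposition:
  triangular load, peak 34 at the fixed end: w₀L⁴/(30EI) = 236.3/EI
  clockwise couple 64.4 at a = 2.28: M₀a(2L − a)/(2EI) = 390.6/EI
  δ_0 = 626.9/EI
Flexibility coefficient — unit upward force at B: δ_{BB} = L³/(3EI) = 18.29/EI.
With EI = 69000 kN·m²: δ_0 = 0.009085 m and δ_{BB} = 0.000265 m/kN.
Compatibility — the spring shortens by R_B/k under the reaction it provides: δ_0 − R_B·δ_{BB} = R_B/k. With 1/k = 0.000159 m/kN, R_B = δ_0 / (δ_{BB} + 1/k) = 0.009085 / (0.000265 + 0.000159) = 21.44 kN.
Moment equilibrium about A: M_A = Σ(load moments about A) − R_B·L = 146.2 − 21.44×3.8 = 64.77 kN·m.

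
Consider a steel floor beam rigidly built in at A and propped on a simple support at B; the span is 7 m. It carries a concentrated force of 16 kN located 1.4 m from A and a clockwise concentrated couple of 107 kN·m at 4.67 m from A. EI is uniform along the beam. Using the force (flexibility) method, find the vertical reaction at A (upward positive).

R_A = -5.284 kN

Release the roller at B. Primary structure: cantilever fixed at A.
Free-end deflection of the primary structure under the applied loading (downward +):
  point load 16 at a = 1.4: Pa²(3L − a)/(6EI) = 102.4/EI
  clockwise couple 107 at a = 4.67: M₀a(2L − a)/(2EI) = 2331/EI
  δ_0 = 2433/EI
Tip deflection under a unit load at B: L³/(3EI) = 114.3/EI.
The prop prevents deflection at B: R_B = δ_0/δ_{BB} = 2433/114.3 = 21.28 kN.
Vertical equilibrium: R_A = ΣP − R_B = 16 − 21.28 = -5.284 kN.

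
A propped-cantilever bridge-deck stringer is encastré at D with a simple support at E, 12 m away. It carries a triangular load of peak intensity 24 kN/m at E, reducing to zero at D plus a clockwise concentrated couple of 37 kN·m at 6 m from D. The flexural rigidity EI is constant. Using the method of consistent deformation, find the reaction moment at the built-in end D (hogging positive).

M_D = 197 kN·m

Choose R_E as the redundant. The primary structure is the cantilever fixed at D.
Primary-structure tip deflection at E by superposition:
  triangular load, peak 24 at the free end: 11w₀L⁴/(120EI) = 45619/EI
  clockwise couple 37 at a = 6: M₀a(2L − a)/(2EI) = 1998/EI
  δ_0 = 47617/EI
Tip deflection under a unit load at E: L³/(3EI) = 576/EI.
Compatibility at E: δ_0 − R_E·δ_{EE} = 0, so R_E = 47617/576 = 82.67 kN.
Moment equilibrium about D: M_D = Σ(load moments about D) − R_E·L = 1189 − 82.67×12 = 197 kN·m.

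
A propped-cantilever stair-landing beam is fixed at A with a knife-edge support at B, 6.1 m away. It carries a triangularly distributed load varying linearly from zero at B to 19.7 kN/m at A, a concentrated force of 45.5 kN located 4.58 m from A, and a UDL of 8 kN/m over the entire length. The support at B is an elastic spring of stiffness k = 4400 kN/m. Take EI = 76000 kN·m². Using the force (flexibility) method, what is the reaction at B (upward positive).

Release the roller at B. Primary structure: cantilever fixed at A.
Downward deflection at the released point B due to the loads:
  triangular load, peak 19.7 at the fixed end: w₀L⁴/(30EI) = 909.2/EI
  point load 45.5 at a = 4.58: Pa²(3L − a)/(6EI) = 2182/EI
  UDL 8: wL⁴/(8EI) = 1385/EI
  δ_0 = 4476/EI
Flexibility coefficient — unit upward force at B: δ_{BB} = L³/(3EI) = 75.66/EI.
With EI = 76000 kN·m²: δ_0 = 0.058898 m and δ_{BB} = 0.000996 m/kN.
Compatibility — the spring shortens by R_B/k under the reaction it provides: δ_0 − R_B·δ_{BB} = R_B/k. With 1/k = 0.000227 m/kN, R_B = δ_0 / (δ_{BB} + 1/k) = 0.058898 / (0.000996 + 0.000227) = 48.17 kN.

R_B = 48.17 kN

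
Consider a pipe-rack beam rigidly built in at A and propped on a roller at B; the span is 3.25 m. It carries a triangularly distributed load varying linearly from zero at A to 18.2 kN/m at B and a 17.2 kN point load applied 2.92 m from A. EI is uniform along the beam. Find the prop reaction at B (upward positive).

R_B = 30.86 kN

Release the roller at B. Primary structure: cantilever fixed at A.
Downward deflection at the released point B due to the loads:
  triangular load, peak 18.2 at the free end: 11w₀L⁴/(120EI) = 186.1/EI
  point load 17.2 at a = 2.92: Pa²(3L − a)/(6EI) = 166.9/EI
  δ_0 = 353.1/EI
Flexibility coefficient — unit upward force at B: δ_{BB} = L³/(3EI) = 11.44/EI.
The prop prevents deflection at B: R_B = δ_0/δ_{BB} = 353.1/11.44 = 30.86 kN.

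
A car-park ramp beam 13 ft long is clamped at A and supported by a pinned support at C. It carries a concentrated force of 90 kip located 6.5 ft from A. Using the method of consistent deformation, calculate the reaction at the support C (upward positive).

R_C = 28.12 kip

Remove the prop at C; the released (primary) structure is a cantilever built in at A.
Free-end deflection of the primary structure under the applied loading (downward +):
  point load 90 at a = 6.5: Pa²(3L − a)/(6EI) = 20597/EI
Flexibility coefficient — unit upward force at C: δ_{CC} = L³/(3EI) = 732.3/EI.
The prop prevents deflection at C: R_C = δ_0/δ_{CC} = 20597/732.3 = 28.12 kip.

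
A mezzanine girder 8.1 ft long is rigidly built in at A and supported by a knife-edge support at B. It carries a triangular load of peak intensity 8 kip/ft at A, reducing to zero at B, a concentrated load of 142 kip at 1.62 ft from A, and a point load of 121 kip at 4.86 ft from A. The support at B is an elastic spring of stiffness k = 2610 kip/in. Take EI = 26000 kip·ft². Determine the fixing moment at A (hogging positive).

Choose R_B as the redundant. The primary structure is the cantilever fixed at A.
Deflection at B on the released cantilever, summing each load's contribution:
  triangular load, peak 8 at the fixed end: w₀L⁴/(30EI) = 1148/EI
  point load 142 at a = 1.62: Pa²(3L − a)/(6EI) = 1409/EI
  point load 121 at a = 4.86: Pa²(3L − a)/(6EI) = 9260/EI
  δ_0 = 11816/EI
Tip deflection under a unit load at B: L³/(3EI) = 177.1/EI.
With EI = 26000 kip·ft²: δ_0 = 0.45448 ft and δ_{BB} = 0.006813 ft/kip.
Compatibility — the spring shortens by R_B/k under the reaction it provides: δ_0 − R_B·δ_{BB} = R_B/k. With 1/k = 1/(2610×12) ft/kip = 0.000032 ft/kip, R_B = δ_0 / (δ_{BB} + 1/k) = 0.45448 / (0.006813 + 0.000032) = 66.39 kip.
Moment equilibrium about A: M_A = Σ(load moments about A) − R_B·L = 905.6 − 66.39×8.1 = 367.8 kip·ft.

M_A = 367.8 kip·ft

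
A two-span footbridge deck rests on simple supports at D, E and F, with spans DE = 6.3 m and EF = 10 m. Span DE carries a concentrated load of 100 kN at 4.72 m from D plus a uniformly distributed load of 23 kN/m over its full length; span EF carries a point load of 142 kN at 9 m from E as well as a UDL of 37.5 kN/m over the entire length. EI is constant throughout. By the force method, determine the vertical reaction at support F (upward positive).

R_F = 273.8 kN

Insert a hinge at E; M_E is the redundant, and each span becomes simply supported.
Rotations at E on the released spans (each span's end-slope, ×1/EI):
  span DE: point load 100 at a = 4.72: Pab(L + a)/(6LEI) = 217.4/EI
  span DE: UDL 23: wL³/(24EI) = 239.6/EI
  span EF: point load 142 at a = 9: Pab(L + b)/(6LEI) = 234.3/EI
  span EF: UDL 37.5: wL³/(24EI) = 1562/EI
  relative rotation θ_0 = (457 + 1797)/EI = 2254/EI
A unit hogging moment at E produces rotation L₁/(3EI) + L₂/(3EI) = 5.433/EI.
Slope continuity at E: θ_0 = M_E·5.433/EI, so M_E = 2254/5.433 = 414.8 kN·m (hogging).
Span EF, ΣM about F: R_E^{EF}·10 = 2017 + 414.8, so R_E^{EF} = 243.2 kN and R_F = 517 − 243.2 = 273.8 kN.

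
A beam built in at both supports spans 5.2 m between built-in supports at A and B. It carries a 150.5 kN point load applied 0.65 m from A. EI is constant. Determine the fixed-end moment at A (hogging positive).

M_A = 74.9 kN·m

Release both end moments; the primary structure is a simply-supported span AB with redundants M_A and M_B.
End rotations of the released simple span under the applied load (×1/EI):
  at A: point load 150.5 at a = 0.65: Pab(L + b)/(6LEI) = 139.1/EI
  at B: point load 150.5 at a = 0.65: Pab(L + a)/(6LEI) = 83.46/EI
  θ_A0 = 139.1/EI,  θ_B0 = 83.46/EI
Flexibility coefficients: a unit moment at one end gives L/(3EI) there and L/(6EI) at the far end, so f₁₁ = f₂₂ = 1.733/EI and f₁₂ = f₂₁ = 0.8667/EI.
Compatibility — zero rotation at each built-in end:
  1.733 M_A + 0.8667 M_B = 139.1
  0.8667 M_A + 1.733 M_B = 83.46
Solving the pair gives M_A = 74.9 kN·m and M_B = 10.7 kN·m (hogging).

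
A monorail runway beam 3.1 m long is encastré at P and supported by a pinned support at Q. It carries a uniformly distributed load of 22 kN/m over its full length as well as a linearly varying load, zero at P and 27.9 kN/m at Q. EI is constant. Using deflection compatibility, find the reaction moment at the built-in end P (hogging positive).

Release the roller at Q. Primary structure: cantilever fixed at P.
Primary-structure tip deflection at Q by superposition:
  UDL 22: wL⁴/(8EI) = 254/EI
  triangular load, peak 27.9 at the free end: 11w₀L⁴/(120EI) = 236.2/EI
  δ_0 = 490.2/EI
Flexibility coefficient — unit upward force at Q: δ_{QQ} = L³/(3EI) = 9.93/EI.
The prop prevents deflection at Q: R_Q = δ_0/δ_{QQ} = 490.2/9.93 = 49.36 kN.
Moment equilibrium about P: M_P = Σ(load moments about P) − R_Q·L = 195.1 − 49.36×3.1 = 42.07 kN·m.

M_P = 42.07 kN·m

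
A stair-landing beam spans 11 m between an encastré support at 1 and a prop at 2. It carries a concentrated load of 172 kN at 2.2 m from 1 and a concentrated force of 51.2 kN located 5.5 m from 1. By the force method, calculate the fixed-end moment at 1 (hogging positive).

M_1 = 378 kN·m

Remove the prop at 2; the released (primary) structure is a cantilever built in at 1.
Primary-structure tip deflection at 2 by superposition:
  point load 172 at a = 2.2: Pa²(3L − a)/(6EI) = 4273/EI
  point load 51.2 at a = 5.5: Pa²(3L − a)/(6EI) = 7099/EI
  δ_0 = 11372/EI
Flexibility coefficient — unit upward force at 2: δ_{22} = L³/(3EI) = 443.7/EI.
The prop prevents deflection at 2: R_2 = δ_0/δ_{22} = 11372/443.7 = 25.63 kN.
Moment equilibrium about 1: M_1 = Σ(load moments about 1) − R_2·L = 660 − 25.63×11 = 378 kN·m.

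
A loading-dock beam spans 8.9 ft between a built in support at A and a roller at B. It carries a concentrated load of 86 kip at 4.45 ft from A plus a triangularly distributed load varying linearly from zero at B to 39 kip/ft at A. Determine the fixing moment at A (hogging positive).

Choose R_B as the redundant. The primary structure is the cantilever fixed at A.
Free-end deflection of the primary structure under the applied loading (downward +):
  point load 86 at a = 4.45: Pa²(3L − a)/(6EI) = 6315/EI
  triangular load, peak 39 at the fixed end: w₀L⁴/(30EI) = 8156/EI
  δ_0 = 14472/EI
Tip deflection under a unit load at B: L³/(3EI) = 235/EI.
Compatibility at B: δ_0 − R_B·δ_{BB} = 0, so R_B = 14472/235 = 61.59 kip.
Moment equilibrium about A: M_A = Σ(load moments about A) − R_B·L = 897.6 − 61.59×8.9 = 349.5 kip·ft.

M_A = 349.5 kip·ft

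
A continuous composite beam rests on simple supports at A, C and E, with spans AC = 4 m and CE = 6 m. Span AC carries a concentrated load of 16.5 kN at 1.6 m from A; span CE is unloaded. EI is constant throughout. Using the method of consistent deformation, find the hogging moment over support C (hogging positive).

M_C = 4.435 kN·m

Release continuity at C by inserting a hinge; the redundant is the internal moment M_C. The primary structure is two simply-supported spans AC and CE.
Discontinuity in slope at C on the released structure — sum the simple-span end rotations:
  span AC: point load 16.5 at a = 1.6: Pab(L + a)/(6LEI) = 14.78/EI
  relative rotation θ_0 = (14.78 + 0)/EI = 14.78/EI
A unit hogging moment at C produces rotation L₁/(3EI) + L₂/(3EI) = 3.333/EI.
Slope continuity at C: θ_0 = M_C·3.333/EI, so M_C = 14.78/3.333 = 4.435 kN·m (hogging).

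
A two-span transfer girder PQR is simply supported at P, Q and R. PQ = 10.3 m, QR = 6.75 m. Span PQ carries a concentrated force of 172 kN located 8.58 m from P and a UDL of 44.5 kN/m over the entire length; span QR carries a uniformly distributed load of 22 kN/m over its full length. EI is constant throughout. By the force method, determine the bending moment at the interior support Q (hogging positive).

Take M_Q as the redundant. Released structure: two simple spans PQ and QR with a hinge at Q.
Discontinuity in slope at Q on the released structure — sum the simple-span end rotations:
  span PQ: point load 172 at a = 8.58: Pab(L + a)/(6LEI) = 775.5/EI
  span PQ: UDL 44.5: wL³/(24EI) = 2026/EI
  span QR: UDL 22: wL³/(24EI) = 281.9/EI
  relative rotation θ_0 = (2802 + 281.9)/EI = 3083/EI
A unit hogging moment at Q produces rotation L₁/(3EI) + L₂/(3EI) = 5.683/EI.
Compatibility: M_Q·(L₁+L₂)/(3EI) = θ_0, giving M_Q = 542.5 kN·m (hogging).

M_Q = 542.5 kN·m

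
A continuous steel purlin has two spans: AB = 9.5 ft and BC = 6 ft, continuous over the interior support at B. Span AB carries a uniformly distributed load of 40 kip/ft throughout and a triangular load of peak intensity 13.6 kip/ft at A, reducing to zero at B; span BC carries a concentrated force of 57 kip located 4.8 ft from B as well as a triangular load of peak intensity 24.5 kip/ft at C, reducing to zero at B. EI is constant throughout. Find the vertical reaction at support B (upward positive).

R_B = 343.4 kip

Take M_B as the redundant. Released structure: two simple spans AB and BC with a hinge at B.
End slopes at the hinge B, treating each span as simply supported:
  span AB: UDL 40: wL³/(24EI) = 1429/EI
  span AB: triangular load, peak 13.6: 7w₀L³/(360EI) = 226.7/EI
  span BC: point load 57 at a = 4.8: Pab(L + b)/(6LEI) = 65.66/EI
  span BC: triangular load, peak 24.5: 7w₀L³/(360EI) = 102.9/EI
  relative rotation θ_0 = (1656 + 168.6)/EI = 1824/EI
A unit hogging moment at B produces rotation L₁/(3EI) + L₂/(3EI) = 5.167/EI.
Compatibility: M_B·(L₁+L₂)/(3EI) = θ_0, giving M_B = 353.1 kip·ft (hogging).
Span AB, ΣM about A with M_B applied at B: R_B^{AB}·9.5 = 2010 + 353.1, so R_B^{AB} = 248.7 kip and R_A = 444.6 − 248.7 = 195.9 kip.
Span BC, ΣM about C: R_B^{BC}·6 = 215.4 + 353.1, so R_B^{BC} = 94.75 kip and R_C = 130.5 − 94.75 = 35.75 kip.
R_B = 248.7 + 94.75 = 343.4 kip.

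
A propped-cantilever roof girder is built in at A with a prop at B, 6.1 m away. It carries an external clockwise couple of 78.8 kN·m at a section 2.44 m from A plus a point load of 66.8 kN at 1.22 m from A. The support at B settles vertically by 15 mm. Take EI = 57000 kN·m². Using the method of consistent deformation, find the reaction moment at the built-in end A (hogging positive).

M_A = 130.8 kN·m

Choose R_B as the redundant. The primary structure is the cantilever fixed at A.
Free-end deflection of the primary structure under the applied loading (downward +):
  clockwise couple 78.8 at a = 2.44: M₀a(2L − a)/(2EI) = 938.3/EI
  point load 66.8 at a = 1.22: Pa²(3L − a)/(6EI) = 283/EI
  δ_0 = 1221/EI
Tip deflection under a unit load at B: L³/(3EI) = 75.66/EI.
With EI = 57000 kN·m²: δ_0 = 0.021427 m and δ_{BB} = 0.001327 m/kN.
Compatibility — the beam at B must follow the support down by 0.015 m: δ_0 − R_B·δ_{BB} = 0.015, so R_B = (0.021427 − 0.015)/0.001327 = 4.842 kN.
Moment equilibrium about A: M_A = Σ(load moments about A) − R_B·L = 160.3 − 4.842×6.1 = 130.8 kN·m.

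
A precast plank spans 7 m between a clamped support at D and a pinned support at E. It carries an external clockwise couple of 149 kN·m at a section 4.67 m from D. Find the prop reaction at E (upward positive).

Release the roller at E. Primary structure: cantilever fixed at D.
Primary-structure tip deflection at E by superposition:
  clockwise couple 149 at a = 4.67: M₀a(2L − a)/(2EI) = 3246/EI
Tip deflection under a unit load at E: L³/(3EI) = 114.3/EI.
Compatibility at E: δ_0 − R_E·δ_{EE} = 0, so R_E = 3246/114.3 = 28.39 kN.

R_E = 28.39 kN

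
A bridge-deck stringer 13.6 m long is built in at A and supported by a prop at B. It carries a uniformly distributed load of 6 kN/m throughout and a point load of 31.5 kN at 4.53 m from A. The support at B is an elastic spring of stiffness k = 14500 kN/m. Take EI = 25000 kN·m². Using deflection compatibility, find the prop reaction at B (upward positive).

Release the roller at B. Primary structure: cantilever fixed at A.
Deflection at B on the released cantilever, summing each load's contribution:
  UDL 6: wL⁴/(8EI) = 25658/EI
  point load 31.5 at a = 4.53: Pa²(3L − a)/(6EI) = 3908/EI
  δ_0 = 29565/EI
Tip deflection under a unit load at B: L³/(3EI) = 838.5/EI.
With EI = 25000 kN·m²: δ_0 = 1.1826 m and δ_{BB} = 0.033539 m/kN.
Compatibility — the spring shortens by R_B/k under the reaction it provides: δ_0 − R_B·δ_{BB} = R_B/k. With 1/k = 0.000069 m/kN, R_B = δ_0 / (δ_{BB} + 1/k) = 1.1826 / (0.033539 + 0.000069) = 35.19 kN.

R_B = 35.19 kN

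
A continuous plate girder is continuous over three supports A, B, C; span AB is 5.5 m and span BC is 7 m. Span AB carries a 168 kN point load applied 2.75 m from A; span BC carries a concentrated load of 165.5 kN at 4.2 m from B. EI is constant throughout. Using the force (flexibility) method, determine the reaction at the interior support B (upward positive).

R_B = 210.3 kN

Take M_B as the redundant. Released structure: two simple spans AB and BC with a hinge at B.
End slopes at the hinge B, treating each span as simply supported:
  span AB: point load 168 at a = 2.75: Pab(L + a)/(6LEI) = 317.6/EI
  span BC: point load 165.5 at a = 4.2: Pab(L + b)/(6LEI) = 454.1/EI
  relative rotation θ_0 = (317.6 + 454.1)/EI = 771.8/EI
A unit hogging moment at B produces rotation L₁/(3EI) + L₂/(3EI) = 4.167/EI.
Compatibility: M_B·(L₁+L₂)/(3EI) = θ_0, giving M_B = 185.2 kN·m (hogging).
Span AB, ΣM about A with M_B applied at B: R_B^{AB}·5.5 = 462 + 185.2, so R_B^{AB} = 117.7 kN and R_A = 168 − 117.7 = 50.32 kN.
Span BC, ΣM about C: R_B^{BC}·7 = 463.4 + 185.2, so R_B^{BC} = 92.66 kN and R_C = 165.5 − 92.66 = 72.84 kN.
R_B = 117.7 + 92.66 = 210.3 kN.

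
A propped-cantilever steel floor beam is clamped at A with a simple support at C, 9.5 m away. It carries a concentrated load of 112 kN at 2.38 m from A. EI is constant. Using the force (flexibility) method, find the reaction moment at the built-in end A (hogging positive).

M_A = 174.8 kN·m

Choose R_C as the redundant. The primary structure is the cantilever fixed at A.
Primary-structure tip deflection at C by superposition:
  point load 112 at a = 2.38: Pa²(3L − a)/(6EI) = 2762/EI
Flexibility coefficient — unit upward force at C: δ_{CC} = L³/(3EI) = 285.8/EI.
The prop prevents deflection at C: R_C = δ_0/δ_{CC} = 2762/285.8 = 9.664 kN.
Moment equilibrium about A: M_A = Σ(load moments about A) − R_C·L = 266.6 − 9.664×9.5 = 174.8 kN·m.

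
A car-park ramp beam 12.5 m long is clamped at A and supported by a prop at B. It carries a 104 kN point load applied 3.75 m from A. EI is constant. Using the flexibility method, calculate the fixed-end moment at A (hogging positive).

M_A = 232.1 kN·m

Release the roller at B. Primary structure: cantilever fixed at A.
Free-end deflection of the primary structure under the applied loading (downward +):
  point load 104 at a = 3.75: Pa²(3L − a)/(6EI) = 8227/EI
Tip deflection under a unit load at B: L³/(3EI) = 651/EI.
Compatibility at B: δ_0 − R_B·δ_{BB} = 0, so R_B = 8227/651 = 12.64 kN.
Moment equilibrium about A: M_A = Σ(load moments about A) − R_B·L = 390 − 12.64×12.5 = 232.1 kN·m.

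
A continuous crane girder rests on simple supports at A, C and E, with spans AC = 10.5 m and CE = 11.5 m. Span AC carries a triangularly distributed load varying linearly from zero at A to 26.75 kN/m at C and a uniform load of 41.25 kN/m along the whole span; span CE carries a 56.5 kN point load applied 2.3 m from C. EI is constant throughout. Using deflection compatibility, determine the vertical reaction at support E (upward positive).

Take M_C as the redundant. Released structure: two simple spans AC and CE with a hinge at C.
Discontinuity in slope at C on the released structure — sum the simple-span end rotations:
  span AC: triangular load, peak 26.75: w₀L³/(45EI) = 688.1/EI
  span AC: UDL 41.25: wL³/(24EI) = 1990/EI
  span CE: point load 56.5 at a = 2.3: Pab(L + b)/(6LEI) = 358.7/EI
  relative rotation θ_0 = (2678 + 358.7)/EI = 3036/EI
A unit hogging moment at C produces rotation L₁/(3EI) + L₂/(3EI) = 7.333/EI.
Slope continuity at C: θ_0 = M_C·7.333/EI, so M_C = 3036/7.333 = 414.1 kN·m (hogging).
Span CE, ΣM about E: R_C^{CE}·11.5 = 519.8 + 414.1, so R_C^{CE} = 81.21 kN and R_E = 56.5 − 81.21 = -24.71 kN.

R_E = -24.71 kN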